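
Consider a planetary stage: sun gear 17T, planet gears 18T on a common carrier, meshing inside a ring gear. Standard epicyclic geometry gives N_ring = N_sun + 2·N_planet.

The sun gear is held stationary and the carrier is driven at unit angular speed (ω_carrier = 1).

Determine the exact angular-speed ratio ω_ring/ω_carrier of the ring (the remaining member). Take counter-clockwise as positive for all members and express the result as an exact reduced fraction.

70/53

N_ring = 17 + 2·18 = 53
17(ω_s−ω_c) = −53(ω_r−ω_c),  ω_s=0, ω_c=1
ω_r = 1 − (17/53)(0−1) = 70/53
ω_r/ω_c = 70/53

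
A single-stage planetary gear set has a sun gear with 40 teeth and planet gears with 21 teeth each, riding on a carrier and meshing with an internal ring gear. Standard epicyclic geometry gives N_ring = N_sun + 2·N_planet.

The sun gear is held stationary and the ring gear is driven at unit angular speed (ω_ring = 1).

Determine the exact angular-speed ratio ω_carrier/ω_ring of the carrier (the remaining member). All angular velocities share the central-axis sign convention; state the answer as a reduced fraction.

41/61

N_ring = 40 + 2·21 = 82
40(ω_s−ω_c) = −82(ω_r−ω_c),  ω_s=0, ω_r=1
40(0−ω_c) = −82(1−ω_c)  ⇒  122ω_c = 82  ⇒  ω_c = 41/61
ω_c/ω_r = 41/61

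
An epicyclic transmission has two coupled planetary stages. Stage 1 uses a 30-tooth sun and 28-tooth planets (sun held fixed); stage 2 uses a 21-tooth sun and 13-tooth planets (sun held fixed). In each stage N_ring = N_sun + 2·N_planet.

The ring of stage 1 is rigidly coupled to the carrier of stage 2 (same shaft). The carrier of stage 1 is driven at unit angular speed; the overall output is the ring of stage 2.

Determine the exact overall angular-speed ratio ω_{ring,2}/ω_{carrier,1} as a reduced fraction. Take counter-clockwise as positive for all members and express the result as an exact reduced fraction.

3944/2021

Stage 1: N_ring = 30 + 2·28 = 86
Stage 1: 30(ω_s−ω_c) = −86(ω_r−ω_c),  ω_s=0, ω_c=1
Stage 1: ω_r = 1 − (30/86)(0−1) = 58/43
  ⇒ ω_r¹/ω_c¹ = 58/43
Stage 2: N_ring = 21 + 2·13 = 47
Stage 2: 21(ω_s−ω_c) = −47(ω_r−ω_c),  ω_s=0, ω_c=1
Stage 2: ω_r = 1 − (21/47)(0−1) = 68/47
  ⇒ ω_r²/ω_c² = 68/47
Coupling ω_c² = ω_r¹ ⇒ overall = 58/43 × 68/47 = 3944/2021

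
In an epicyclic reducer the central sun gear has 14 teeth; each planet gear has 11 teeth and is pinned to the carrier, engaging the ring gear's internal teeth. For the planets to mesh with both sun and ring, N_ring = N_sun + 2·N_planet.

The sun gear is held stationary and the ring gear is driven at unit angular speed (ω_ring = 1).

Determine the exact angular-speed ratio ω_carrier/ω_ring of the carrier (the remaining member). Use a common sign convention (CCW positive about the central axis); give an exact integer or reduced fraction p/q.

18/25

N_ring = 14 + 2·11 = 36
14(ω_s−ω_c) = −36(ω_r−ω_c),  ω_s=0, ω_r=1
14(0−ω_c) = −36(1−ω_c)  ⇒  50ω_c = 36  ⇒  ω_c = 18/25
ω_c/ω_r = 18/25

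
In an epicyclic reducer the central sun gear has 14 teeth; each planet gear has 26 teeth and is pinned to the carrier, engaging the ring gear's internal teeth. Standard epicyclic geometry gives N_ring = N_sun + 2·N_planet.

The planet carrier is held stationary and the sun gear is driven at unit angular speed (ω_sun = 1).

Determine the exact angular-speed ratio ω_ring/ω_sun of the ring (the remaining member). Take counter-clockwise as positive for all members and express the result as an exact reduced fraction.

N_ring = 14 + 2·26 = 66
14(ω_s−ω_c) = −66(ω_r−ω_c),  ω_c=0, ω_s=1
ω_r = 0 − (14/66)(1−0) = -7/33
ω_r/ω_s = -7/33

-7/33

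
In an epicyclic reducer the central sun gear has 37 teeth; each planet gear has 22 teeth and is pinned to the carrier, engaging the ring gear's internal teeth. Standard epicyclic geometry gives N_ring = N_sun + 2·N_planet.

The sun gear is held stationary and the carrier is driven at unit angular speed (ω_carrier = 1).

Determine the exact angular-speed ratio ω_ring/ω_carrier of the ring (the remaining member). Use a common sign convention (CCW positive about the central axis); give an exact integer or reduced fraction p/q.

118/81

N_ring = 37 + 2·22 = 81
37(ω_s−ω_c) = −81(ω_r−ω_c),  ω_s=0, ω_c=1
ω_r = 1 − (37/81)(0−1) = 118/81
ω_r/ω_c = 118/81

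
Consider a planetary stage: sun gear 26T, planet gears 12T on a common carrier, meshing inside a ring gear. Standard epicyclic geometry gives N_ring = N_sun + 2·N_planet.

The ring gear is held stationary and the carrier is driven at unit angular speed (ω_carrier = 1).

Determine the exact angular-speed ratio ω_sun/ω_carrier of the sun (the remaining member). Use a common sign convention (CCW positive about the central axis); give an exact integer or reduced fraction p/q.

38/13

N_ring = 26 + 2·12 = 50
26(ω_s−ω_c) = −50(ω_r−ω_c),  ω_r=0, ω_c=1
ω_s = 1 − (50/26)(0−1) = 38/13
ω_s/ω_c = 38/13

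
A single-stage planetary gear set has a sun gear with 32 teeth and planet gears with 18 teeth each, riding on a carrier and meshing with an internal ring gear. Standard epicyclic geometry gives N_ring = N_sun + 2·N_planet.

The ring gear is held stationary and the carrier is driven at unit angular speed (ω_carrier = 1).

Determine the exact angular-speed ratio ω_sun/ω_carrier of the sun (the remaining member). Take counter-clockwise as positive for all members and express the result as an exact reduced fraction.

N_ring = 32 + 2·18 = 68
32(ω_s−ω_c) = −68(ω_r−ω_c),  ω_r=0, ω_c=1
ω_s = 1 − (68/32)(0−1) = 25/8
ω_s/ω_c = 25/8

25/8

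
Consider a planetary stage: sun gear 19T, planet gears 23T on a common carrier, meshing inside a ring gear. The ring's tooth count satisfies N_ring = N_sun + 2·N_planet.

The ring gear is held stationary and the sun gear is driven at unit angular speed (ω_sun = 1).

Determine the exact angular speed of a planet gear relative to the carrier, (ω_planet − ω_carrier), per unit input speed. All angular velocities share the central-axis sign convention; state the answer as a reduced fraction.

-1235/1932

N_ring = 19 + 2·23 = 65
19(ω_s−ω_c) = −65(ω_r−ω_c),  ω_r=0, ω_s=1
19(1−ω_c) = −65(0−ω_c)  ⇒  84ω_c = 19  ⇒  ω_c = 19/84
sun–planet: 19·(1−19/84) = −23·(ω_p−ω_c)  ⇒  ω_p−ω_c = −(19/23)·(65/84) = -1235/1932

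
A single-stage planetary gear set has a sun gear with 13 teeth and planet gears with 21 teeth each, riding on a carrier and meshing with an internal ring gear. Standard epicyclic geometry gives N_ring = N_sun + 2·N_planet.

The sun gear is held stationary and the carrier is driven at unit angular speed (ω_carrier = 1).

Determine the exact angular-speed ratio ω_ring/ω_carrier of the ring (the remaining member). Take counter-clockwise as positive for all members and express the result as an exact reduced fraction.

68/55

N_ring = 13 + 2·21 = 55
13(ω_s−ω_c) = −55(ω_r−ω_c),  ω_s=0, ω_c=1
ω_r = 1 − (13/55)(0−1) = 68/55
ω_r/ω_c = 68/55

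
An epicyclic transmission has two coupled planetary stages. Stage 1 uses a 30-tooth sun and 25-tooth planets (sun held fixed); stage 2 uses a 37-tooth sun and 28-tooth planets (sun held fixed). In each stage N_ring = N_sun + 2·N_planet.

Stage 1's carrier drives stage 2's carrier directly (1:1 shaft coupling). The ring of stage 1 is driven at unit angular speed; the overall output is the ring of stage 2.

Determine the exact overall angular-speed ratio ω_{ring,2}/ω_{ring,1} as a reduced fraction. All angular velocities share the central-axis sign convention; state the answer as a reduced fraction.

1040/1023

Stage 1: N_ring = 30 + 2·25 = 80
Stage 1: 30(ω_s−ω_c) = −80(ω_r−ω_c),  ω_s=0, ω_r=1
Stage 1: 30(0−ω_c) = −80(1−ω_c)  ⇒  110ω_c = 80  ⇒  ω_c = 8/11
  ⇒ ω_c¹/ω_r¹ = 8/11
Stage 2: N_ring = 37 + 2·28 = 93
Stage 2: 37(ω_s−ω_c) = −93(ω_r−ω_c),  ω_s=0, ω_c=1
Stage 2: ω_r = 1 − (37/93)(0−1) = 130/93
  ⇒ ω_r²/ω_c² = 130/93
Coupling ω_c² = ω_c¹ ⇒ overall = 8/11 × 130/93 = 1040/1023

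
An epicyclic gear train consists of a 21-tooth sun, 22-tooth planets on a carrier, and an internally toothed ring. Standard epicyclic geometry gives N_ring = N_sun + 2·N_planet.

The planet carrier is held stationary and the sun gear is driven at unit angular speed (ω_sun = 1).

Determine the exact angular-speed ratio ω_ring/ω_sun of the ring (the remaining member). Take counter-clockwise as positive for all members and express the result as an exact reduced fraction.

-21/65

N_ring = 21 + 2·22 = 65
21(ω_s−ω_c) = −65(ω_r−ω_c),  ω_c=0, ω_s=1
ω_r = 0 − (21/65)(1−0) = -21/65
ω_r/ω_s = -21/65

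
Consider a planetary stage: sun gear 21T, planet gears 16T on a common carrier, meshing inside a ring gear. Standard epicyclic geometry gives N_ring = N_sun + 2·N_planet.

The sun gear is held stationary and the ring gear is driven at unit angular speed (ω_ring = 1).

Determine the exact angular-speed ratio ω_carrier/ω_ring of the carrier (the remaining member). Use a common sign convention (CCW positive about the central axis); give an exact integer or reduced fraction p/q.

53/74

N_ring = 21 + 2·16 = 53
21(ω_s−ω_c) = −53(ω_r−ω_c),  ω_s=0, ω_r=1
21(0−ω_c) = −53(1−ω_c)  ⇒  74ω_c = 53  ⇒  ω_c = 53/74
ω_c/ω_r = 53/74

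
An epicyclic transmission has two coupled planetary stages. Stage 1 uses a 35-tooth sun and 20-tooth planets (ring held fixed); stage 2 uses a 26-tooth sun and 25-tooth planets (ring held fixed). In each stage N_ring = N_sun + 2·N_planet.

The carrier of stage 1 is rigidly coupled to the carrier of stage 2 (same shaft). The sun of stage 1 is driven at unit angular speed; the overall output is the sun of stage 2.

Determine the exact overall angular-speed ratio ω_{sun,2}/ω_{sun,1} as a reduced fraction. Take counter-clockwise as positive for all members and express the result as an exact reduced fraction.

Stage 1: N_ring = 35 + 2·20 = 75
Stage 1: 35(ω_s−ω_c) = −75(ω_r−ω_c),  ω_r=0, ω_s=1
Stage 1: 35(1−ω_c) = −75(0−ω_c)  ⇒  110ω_c = 35  ⇒  ω_c = 7/22
  ⇒ ω_c¹/ω_s¹ = 7/22
Stage 2: N_ring = 26 + 2·25 = 76
Stage 2: 26(ω_s−ω_c) = −76(ω_r−ω_c),  ω_r=0, ω_c=1
Stage 2: ω_s = 1 − (76/26)(0−1) = 51/13
  ⇒ ω_s²/ω_c² = 51/13
Coupling ω_c² = ω_c¹ ⇒ overall = 7/22 × 51/13 = 357/286

357/286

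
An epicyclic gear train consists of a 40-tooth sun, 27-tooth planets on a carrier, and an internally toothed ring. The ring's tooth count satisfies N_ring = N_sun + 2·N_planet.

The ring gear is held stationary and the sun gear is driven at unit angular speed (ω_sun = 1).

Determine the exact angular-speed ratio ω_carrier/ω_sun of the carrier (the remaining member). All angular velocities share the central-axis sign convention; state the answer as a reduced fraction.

20/67

N_ring = 40 + 2·27 = 94
40(ω_s−ω_c) = −94(ω_r−ω_c),  ω_r=0, ω_s=1
40(1−ω_c) = −94(0−ω_c)  ⇒  134ω_c = 40  ⇒  ω_c = 20/67
ω_c/ω_s = 20/67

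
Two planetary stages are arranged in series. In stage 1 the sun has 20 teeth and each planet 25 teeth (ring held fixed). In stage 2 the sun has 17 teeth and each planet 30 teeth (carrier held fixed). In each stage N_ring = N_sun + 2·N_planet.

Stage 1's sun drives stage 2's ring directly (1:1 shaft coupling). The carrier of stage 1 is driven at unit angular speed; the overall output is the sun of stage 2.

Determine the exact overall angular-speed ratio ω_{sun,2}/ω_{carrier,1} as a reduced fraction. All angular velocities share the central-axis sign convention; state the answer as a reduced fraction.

-693/34

Stage 1: N_ring = 20 + 2·25 = 70
Stage 1: 20(ω_s−ω_c) = −70(ω_r−ω_c),  ω_r=0, ω_c=1
Stage 1: ω_s = 1 − (70/20)(0−1) = 9/2
  ⇒ ω_s¹/ω_c¹ = 9/2
Stage 2: N_ring = 17 + 2·30 = 77
Stage 2: 17(ω_s−ω_c) = −77(ω_r−ω_c),  ω_c=0, ω_r=1
Stage 2: ω_s = 0 − (77/17)(1−0) = -77/17
  ⇒ ω_s²/ω_r² = -77/17
Coupling ω_r² = ω_s¹ ⇒ overall = 9/2 × -77/17 = -693/34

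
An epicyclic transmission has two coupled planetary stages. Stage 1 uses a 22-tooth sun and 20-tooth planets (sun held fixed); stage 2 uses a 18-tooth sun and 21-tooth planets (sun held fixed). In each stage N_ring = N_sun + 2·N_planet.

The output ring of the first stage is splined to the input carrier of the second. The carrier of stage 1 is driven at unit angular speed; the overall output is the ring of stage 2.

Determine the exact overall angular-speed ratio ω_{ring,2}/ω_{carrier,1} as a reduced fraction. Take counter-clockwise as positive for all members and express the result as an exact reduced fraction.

273/155

Stage 1: N_ring = 22 + 2·20 = 62
Stage 1: 22(ω_s−ω_c) = −62(ω_r−ω_c),  ω_s=0, ω_c=1
Stage 1: ω_r = 1 − (22/62)(0−1) = 42/31
  ⇒ ω_r¹/ω_c¹ = 42/31
Stage 2: N_ring = 18 + 2·21 = 60
Stage 2: 18(ω_s−ω_c) = −60(ω_r−ω_c),  ω_s=0, ω_c=1
Stage 2: ω_r = 1 − (18/60)(0−1) = 13/10
  ⇒ ω_r²/ω_c² = 13/10
Coupling ω_c² = ω_r¹ ⇒ overall = 42/31 × 13/10 = 273/155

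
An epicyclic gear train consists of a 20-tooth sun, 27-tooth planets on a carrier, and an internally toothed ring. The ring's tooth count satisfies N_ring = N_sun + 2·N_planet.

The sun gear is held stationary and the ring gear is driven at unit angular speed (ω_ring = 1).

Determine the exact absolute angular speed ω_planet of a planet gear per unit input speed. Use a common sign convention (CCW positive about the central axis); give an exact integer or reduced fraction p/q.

37/27

N_ring = 20 + 2·27 = 74
20(ω_s−ω_c) = −74(ω_r−ω_c),  ω_s=0, ω_r=1
20(0−ω_c) = −74(1−ω_c)  ⇒  94ω_c = 74  ⇒  ω_c = 37/47
sun–planet: 20·(0−37/47) = −27·(ω_p−ω_c)  ⇒  ω_p−ω_c = −(20/27)·(-37/47) = 740/1269
ω_p = 37/47 + 740/1269 = 37/27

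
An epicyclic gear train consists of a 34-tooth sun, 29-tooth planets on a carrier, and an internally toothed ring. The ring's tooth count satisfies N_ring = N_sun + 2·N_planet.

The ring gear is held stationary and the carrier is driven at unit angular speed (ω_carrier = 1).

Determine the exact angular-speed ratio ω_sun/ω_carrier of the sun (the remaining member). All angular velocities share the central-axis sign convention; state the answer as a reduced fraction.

N_ring = 34 + 2·29 = 92
34(ω_s−ω_c) = −92(ω_r−ω_c),  ω_r=0, ω_c=1
ω_s = 1 − (92/34)(0−1) = 63/17
ω_s/ω_c = 63/17

63/17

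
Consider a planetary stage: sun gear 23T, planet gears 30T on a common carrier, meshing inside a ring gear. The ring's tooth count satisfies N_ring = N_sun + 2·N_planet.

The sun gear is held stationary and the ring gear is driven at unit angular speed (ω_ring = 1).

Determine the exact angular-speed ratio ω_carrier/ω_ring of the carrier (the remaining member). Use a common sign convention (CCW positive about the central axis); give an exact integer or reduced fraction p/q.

N_ring = 23 + 2·30 = 83
23(ω_s−ω_c) = −83(ω_r−ω_c),  ω_s=0, ω_r=1
23(0−ω_c) = −83(1−ω_c)  ⇒  106ω_c = 83  ⇒  ω_c = 83/106
ω_c/ω_r = 83/106

83/106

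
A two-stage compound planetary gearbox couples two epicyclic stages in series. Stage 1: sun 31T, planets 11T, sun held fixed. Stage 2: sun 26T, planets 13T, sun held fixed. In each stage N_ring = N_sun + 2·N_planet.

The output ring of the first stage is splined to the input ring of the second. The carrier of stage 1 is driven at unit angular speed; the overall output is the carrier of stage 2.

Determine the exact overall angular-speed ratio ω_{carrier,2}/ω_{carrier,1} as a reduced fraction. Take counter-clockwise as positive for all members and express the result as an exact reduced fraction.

Stage 1: N_ring = 31 + 2·11 = 53
Stage 1: 31(ω_s−ω_c) = −53(ω_r−ω_c),  ω_s=0, ω_c=1
Stage 1: ω_r = 1 − (31/53)(0−1) = 84/53
  ⇒ ω_r¹/ω_c¹ = 84/53
Stage 2: N_ring = 26 + 2·13 = 52
Stage 2: 26(ω_s−ω_c) = −52(ω_r−ω_c),  ω_s=0, ω_r=1
Stage 2: 26(0−ω_c) = −52(1−ω_c)  ⇒  78ω_c = 52  ⇒  ω_c = 2/3
  ⇒ ω_c²/ω_r² = 2/3
Coupling ω_r² = ω_r¹ ⇒ overall = 84/53 × 2/3 = 56/53

56/53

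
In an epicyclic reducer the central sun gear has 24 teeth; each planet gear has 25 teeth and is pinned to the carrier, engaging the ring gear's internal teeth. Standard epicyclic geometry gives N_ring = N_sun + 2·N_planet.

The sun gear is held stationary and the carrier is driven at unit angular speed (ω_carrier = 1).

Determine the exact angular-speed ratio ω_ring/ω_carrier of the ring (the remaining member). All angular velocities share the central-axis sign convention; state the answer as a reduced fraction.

49/37

N_ring = 24 + 2·25 = 74
24(ω_s−ω_c) = −74(ω_r−ω_c),  ω_s=0, ω_c=1
ω_r = 1 − (24/74)(0−1) = 49/37
ω_r/ω_c = 49/37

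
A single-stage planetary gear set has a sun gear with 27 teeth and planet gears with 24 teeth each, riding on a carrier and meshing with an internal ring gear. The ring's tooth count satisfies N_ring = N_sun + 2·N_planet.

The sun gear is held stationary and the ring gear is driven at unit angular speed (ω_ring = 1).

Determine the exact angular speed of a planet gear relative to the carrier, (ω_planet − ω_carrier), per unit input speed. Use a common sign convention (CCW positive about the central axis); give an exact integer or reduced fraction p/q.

N_ring = 27 + 2·24 = 75
27(ω_s−ω_c) = −75(ω_r−ω_c),  ω_s=0, ω_r=1
27(0−ω_c) = −75(1−ω_c)  ⇒  102ω_c = 75  ⇒  ω_c = 25/34
sun–planet: 27·(0−25/34) = −24·(ω_p−ω_c)  ⇒  ω_p−ω_c = −(27/24)·(-25/34) = 225/272

225/272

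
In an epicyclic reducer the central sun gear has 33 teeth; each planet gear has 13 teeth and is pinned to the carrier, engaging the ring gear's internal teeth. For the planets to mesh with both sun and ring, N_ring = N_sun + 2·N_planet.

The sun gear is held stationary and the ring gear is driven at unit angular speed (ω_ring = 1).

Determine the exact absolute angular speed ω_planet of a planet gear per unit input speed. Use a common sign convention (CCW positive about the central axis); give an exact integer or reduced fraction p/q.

N_ring = 33 + 2·13 = 59
33(ω_s−ω_c) = −59(ω_r−ω_c),  ω_s=0, ω_r=1
33(0−ω_c) = −59(1−ω_c)  ⇒  92ω_c = 59  ⇒  ω_c = 59/92
sun–planet: 33·(0−59/92) = −13·(ω_p−ω_c)  ⇒  ω_p−ω_c = −(33/13)·(-59/92) = 1947/1196
ω_p = 59/92 + 1947/1196 = 59/26

59/26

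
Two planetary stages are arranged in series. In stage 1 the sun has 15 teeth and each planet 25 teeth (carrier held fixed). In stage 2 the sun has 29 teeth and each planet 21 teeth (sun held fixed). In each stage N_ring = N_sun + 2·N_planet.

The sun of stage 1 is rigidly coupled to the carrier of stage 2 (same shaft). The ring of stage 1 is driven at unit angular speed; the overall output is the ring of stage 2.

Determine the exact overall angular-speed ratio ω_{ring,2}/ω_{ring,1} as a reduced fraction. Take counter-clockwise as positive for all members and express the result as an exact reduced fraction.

-1300/213

Stage 1: N_ring = 15 + 2·25 = 65
Stage 1: 15(ω_s−ω_c) = −65(ω_r−ω_c),  ω_c=0, ω_r=1
Stage 1: ω_s = 0 − (65/15)(1−0) = -13/3
  ⇒ ω_s¹/ω_r¹ = -13/3
Stage 2: N_ring = 29 + 2·21 = 71
Stage 2: 29(ω_s−ω_c) = −71(ω_r−ω_c),  ω_s=0, ω_c=1
Stage 2: ω_r = 1 − (29/71)(0−1) = 100/71
  ⇒ ω_r²/ω_c² = 100/71
Coupling ω_c² = ω_s¹ ⇒ overall = -13/3 × 100/71 = -1300/213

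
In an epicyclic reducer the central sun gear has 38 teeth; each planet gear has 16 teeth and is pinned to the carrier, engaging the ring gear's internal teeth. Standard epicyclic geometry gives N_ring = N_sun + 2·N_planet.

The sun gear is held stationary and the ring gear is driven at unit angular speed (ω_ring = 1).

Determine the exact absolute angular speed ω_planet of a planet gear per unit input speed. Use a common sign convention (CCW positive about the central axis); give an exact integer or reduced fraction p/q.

35/16

N_ring = 38 + 2·16 = 70
38(ω_s−ω_c) = −70(ω_r−ω_c),  ω_s=0, ω_r=1
38(0−ω_c) = −70(1−ω_c)  ⇒  108ω_c = 70  ⇒  ω_c = 35/54
sun–planet: 38·(0−35/54) = −16·(ω_p−ω_c)  ⇒  ω_p−ω_c = −(38/16)·(-35/54) = 665/432
ω_p = 35/54 + 665/432 = 35/16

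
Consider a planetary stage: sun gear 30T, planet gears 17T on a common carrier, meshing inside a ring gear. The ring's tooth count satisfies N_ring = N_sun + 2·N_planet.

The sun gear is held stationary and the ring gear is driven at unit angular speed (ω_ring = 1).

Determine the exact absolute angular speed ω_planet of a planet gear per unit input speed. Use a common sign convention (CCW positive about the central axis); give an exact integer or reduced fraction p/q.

32/17

N_ring = 30 + 2·17 = 64
30(ω_s−ω_c) = −64(ω_r−ω_c),  ω_s=0, ω_r=1
30(0−ω_c) = −64(1−ω_c)  ⇒  94ω_c = 64  ⇒  ω_c = 32/47
sun–planet: 30·(0−32/47) = −17·(ω_p−ω_c)  ⇒  ω_p−ω_c = −(30/17)·(-32/47) = 960/799
ω_p = 32/47 + 960/799 = 32/17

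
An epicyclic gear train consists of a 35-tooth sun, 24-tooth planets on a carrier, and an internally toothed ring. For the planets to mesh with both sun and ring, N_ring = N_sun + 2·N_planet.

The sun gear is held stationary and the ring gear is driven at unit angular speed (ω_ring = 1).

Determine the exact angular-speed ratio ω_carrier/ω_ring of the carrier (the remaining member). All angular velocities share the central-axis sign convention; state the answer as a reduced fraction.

N_ring = 35 + 2·24 = 83
35(ω_s−ω_c) = −83(ω_r−ω_c),  ω_s=0, ω_r=1
35(0−ω_c) = −83(1−ω_c)  ⇒  118ω_c = 83  ⇒  ω_c = 83/118
ω_c/ω_r = 83/118

83/118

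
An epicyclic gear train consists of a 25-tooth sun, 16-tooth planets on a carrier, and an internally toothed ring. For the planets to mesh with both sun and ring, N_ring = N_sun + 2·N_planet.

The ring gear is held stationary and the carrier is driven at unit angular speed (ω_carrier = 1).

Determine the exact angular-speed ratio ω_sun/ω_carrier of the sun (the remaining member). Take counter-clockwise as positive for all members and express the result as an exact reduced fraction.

N_ring = 25 + 2·16 = 57
25(ω_s−ω_c) = −57(ω_r−ω_c),  ω_r=0, ω_c=1
ω_s = 1 − (57/25)(0−1) = 82/25
ω_s/ω_c = 82/25

82/25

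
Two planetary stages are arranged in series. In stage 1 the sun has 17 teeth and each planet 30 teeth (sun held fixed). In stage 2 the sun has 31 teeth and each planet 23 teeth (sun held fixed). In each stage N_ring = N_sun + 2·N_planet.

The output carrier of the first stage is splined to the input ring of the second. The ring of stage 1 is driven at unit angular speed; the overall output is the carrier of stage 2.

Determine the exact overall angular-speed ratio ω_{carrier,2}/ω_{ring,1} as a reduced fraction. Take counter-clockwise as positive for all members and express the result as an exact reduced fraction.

Stage 1: N_ring = 17 + 2·30 = 77
Stage 1: 17(ω_s−ω_c) = −77(ω_r−ω_c),  ω_s=0, ω_r=1
Stage 1: 17(0−ω_c) = −77(1−ω_c)  ⇒  94ω_c = 77  ⇒  ω_c = 77/94
  ⇒ ω_c¹/ω_r¹ = 77/94
Stage 2: N_ring = 31 + 2·23 = 77
Stage 2: 31(ω_s−ω_c) = −77(ω_r−ω_c),  ω_s=0, ω_r=1
Stage 2: 31(0−ω_c) = −77(1−ω_c)  ⇒  108ω_c = 77  ⇒  ω_c = 77/108
  ⇒ ω_c²/ω_r² = 77/108
Coupling ω_r² = ω_c¹ ⇒ overall = 77/94 × 77/108 = 5929/10152

5929/10152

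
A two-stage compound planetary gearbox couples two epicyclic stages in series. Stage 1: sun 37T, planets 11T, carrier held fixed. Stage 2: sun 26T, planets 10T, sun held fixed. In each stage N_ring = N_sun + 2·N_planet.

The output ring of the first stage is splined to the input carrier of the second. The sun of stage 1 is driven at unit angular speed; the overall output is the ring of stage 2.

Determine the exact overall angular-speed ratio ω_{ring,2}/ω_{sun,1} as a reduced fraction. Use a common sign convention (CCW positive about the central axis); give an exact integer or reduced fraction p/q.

Stage 1: N_ring = 37 + 2·11 = 59
Stage 1: 37(ω_s−ω_c) = −59(ω_r−ω_c),  ω_c=0, ω_s=1
Stage 1: ω_r = 0 − (37/59)(1−0) = -37/59
  ⇒ ω_r¹/ω_s¹ = -37/59
Stage 2: N_ring = 26 + 2·10 = 46
Stage 2: 26(ω_s−ω_c) = −46(ω_r−ω_c),  ω_s=0, ω_c=1
Stage 2: ω_r = 1 − (26/46)(0−1) = 36/23
  ⇒ ω_r²/ω_c² = 36/23
Coupling ω_c² = ω_r¹ ⇒ overall = -37/59 × 36/23 = -1332/1357

-1332/1357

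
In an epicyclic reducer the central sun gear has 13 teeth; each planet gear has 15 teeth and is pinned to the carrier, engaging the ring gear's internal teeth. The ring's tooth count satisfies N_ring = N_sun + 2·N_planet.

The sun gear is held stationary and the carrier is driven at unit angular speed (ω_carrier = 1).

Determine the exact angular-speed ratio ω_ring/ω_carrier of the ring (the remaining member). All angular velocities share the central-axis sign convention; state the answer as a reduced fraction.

N_ring = 13 + 2·15 = 43
13(ω_s−ω_c) = −43(ω_r−ω_c),  ω_s=0, ω_c=1
ω_r = 1 − (13/43)(0−1) = 56/43
ω_r/ω_c = 56/43

56/43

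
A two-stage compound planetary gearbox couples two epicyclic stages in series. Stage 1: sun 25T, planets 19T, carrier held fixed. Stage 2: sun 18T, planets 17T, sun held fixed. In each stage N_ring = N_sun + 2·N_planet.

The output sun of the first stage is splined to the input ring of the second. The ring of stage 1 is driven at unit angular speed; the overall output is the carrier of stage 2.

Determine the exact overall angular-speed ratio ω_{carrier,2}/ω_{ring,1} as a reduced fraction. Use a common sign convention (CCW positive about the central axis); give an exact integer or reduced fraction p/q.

Stage 1: N_ring = 25 + 2·19 = 63
Stage 1: 25(ω_s−ω_c) = −63(ω_r−ω_c),  ω_c=0, ω_r=1
Stage 1: ω_s = 0 − (63/25)(1−0) = -63/25
  ⇒ ω_s¹/ω_r¹ = -63/25
Stage 2: N_ring = 18 + 2·17 = 52
Stage 2: 18(ω_s−ω_c) = −52(ω_r−ω_c),  ω_s=0, ω_r=1
Stage 2: 18(0−ω_c) = −52(1−ω_c)  ⇒  70ω_c = 52  ⇒  ω_c = 26/35
  ⇒ ω_c²/ω_r² = 26/35
Coupling ω_r² = ω_s¹ ⇒ overall = -63/25 × 26/35 = -234/125

-234/125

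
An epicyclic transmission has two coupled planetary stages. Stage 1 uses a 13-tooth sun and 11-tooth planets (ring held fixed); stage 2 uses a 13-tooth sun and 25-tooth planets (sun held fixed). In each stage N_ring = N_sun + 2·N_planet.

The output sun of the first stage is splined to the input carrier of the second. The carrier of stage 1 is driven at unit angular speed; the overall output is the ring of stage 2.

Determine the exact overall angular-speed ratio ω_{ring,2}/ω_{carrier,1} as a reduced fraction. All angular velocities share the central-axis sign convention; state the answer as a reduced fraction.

Stage 1: N_ring = 13 + 2·11 = 35
Stage 1: 13(ω_s−ω_c) = −35(ω_r−ω_c),  ω_r=0, ω_c=1
Stage 1: ω_s = 1 − (35/13)(0−1) = 48/13
  ⇒ ω_s¹/ω_c¹ = 48/13
Stage 2: N_ring = 13 + 2·25 = 63
Stage 2: 13(ω_s−ω_c) = −63(ω_r−ω_c),  ω_s=0, ω_c=1
Stage 2: ω_r = 1 − (13/63)(0−1) = 76/63
  ⇒ ω_r²/ω_c² = 76/63
Coupling ω_c² = ω_s¹ ⇒ overall = 48/13 × 76/63 = 1216/273

1216/273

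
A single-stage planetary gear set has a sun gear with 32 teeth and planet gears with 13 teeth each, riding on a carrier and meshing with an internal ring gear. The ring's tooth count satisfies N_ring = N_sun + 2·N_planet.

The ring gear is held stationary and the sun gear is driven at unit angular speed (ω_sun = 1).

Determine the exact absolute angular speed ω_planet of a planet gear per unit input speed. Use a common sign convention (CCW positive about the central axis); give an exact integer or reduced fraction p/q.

-16/13

N_ring = 32 + 2·13 = 58
32(ω_s−ω_c) = −58(ω_r−ω_c),  ω_r=0, ω_s=1
32(1−ω_c) = −58(0−ω_c)  ⇒  90ω_c = 32  ⇒  ω_c = 16/45
sun–planet: 32·(1−16/45) = −13·(ω_p−ω_c)  ⇒  ω_p−ω_c = −(32/13)·(29/45) = -928/585
ω_p = 16/45 − 928/585 = -16/13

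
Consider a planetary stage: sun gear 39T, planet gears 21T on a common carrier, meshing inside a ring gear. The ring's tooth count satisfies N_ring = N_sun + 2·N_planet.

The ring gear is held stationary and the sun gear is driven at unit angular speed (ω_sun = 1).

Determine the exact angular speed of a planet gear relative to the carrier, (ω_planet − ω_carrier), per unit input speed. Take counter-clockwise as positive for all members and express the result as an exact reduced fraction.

-351/280

N_ring = 39 + 2·21 = 81
39(ω_s−ω_c) = −81(ω_r−ω_c),  ω_r=0, ω_s=1
39(1−ω_c) = −81(0−ω_c)  ⇒  120ω_c = 39  ⇒  ω_c = 13/40
sun–planet: 39·(1−13/40) = −21·(ω_p−ω_c)  ⇒  ω_p−ω_c = −(39/21)·(27/40) = -351/280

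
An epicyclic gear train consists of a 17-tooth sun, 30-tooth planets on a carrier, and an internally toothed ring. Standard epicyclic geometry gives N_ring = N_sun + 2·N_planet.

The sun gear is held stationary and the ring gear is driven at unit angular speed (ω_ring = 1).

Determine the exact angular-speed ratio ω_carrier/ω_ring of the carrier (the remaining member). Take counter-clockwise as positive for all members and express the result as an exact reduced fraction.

77/94

N_ring = 17 + 2·30 = 77
17(ω_s−ω_c) = −77(ω_r−ω_c),  ω_s=0, ω_r=1
17(0−ω_c) = −77(1−ω_c)  ⇒  94ω_c = 77  ⇒  ω_c = 77/94
ω_c/ω_r = 77/94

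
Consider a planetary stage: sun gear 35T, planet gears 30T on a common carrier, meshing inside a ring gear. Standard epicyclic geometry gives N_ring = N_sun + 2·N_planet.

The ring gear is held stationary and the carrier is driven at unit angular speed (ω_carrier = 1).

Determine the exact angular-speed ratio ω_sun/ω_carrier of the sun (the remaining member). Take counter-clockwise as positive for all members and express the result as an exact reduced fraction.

N_ring = 35 + 2·30 = 95
35(ω_s−ω_c) = −95(ω_r−ω_c),  ω_r=0, ω_c=1
ω_s = 1 − (95/35)(0−1) = 26/7
ω_s/ω_c = 26/7

26/7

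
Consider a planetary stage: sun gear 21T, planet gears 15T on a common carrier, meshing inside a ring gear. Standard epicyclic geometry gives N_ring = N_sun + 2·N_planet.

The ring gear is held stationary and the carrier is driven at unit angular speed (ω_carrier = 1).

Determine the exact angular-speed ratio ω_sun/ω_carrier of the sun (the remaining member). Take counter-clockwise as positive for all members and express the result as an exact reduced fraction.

24/7

N_ring = 21 + 2·15 = 51
21(ω_s−ω_c) = −51(ω_r−ω_c),  ω_r=0, ω_c=1
ω_s = 1 − (51/21)(0−1) = 24/7
ω_s/ω_c = 24/7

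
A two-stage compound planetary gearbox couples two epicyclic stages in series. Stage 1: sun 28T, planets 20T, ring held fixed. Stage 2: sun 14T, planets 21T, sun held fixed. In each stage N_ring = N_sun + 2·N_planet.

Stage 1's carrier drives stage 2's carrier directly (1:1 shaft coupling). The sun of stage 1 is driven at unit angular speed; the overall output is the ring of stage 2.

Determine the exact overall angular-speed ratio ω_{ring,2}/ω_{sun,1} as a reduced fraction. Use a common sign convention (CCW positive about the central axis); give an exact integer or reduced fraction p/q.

35/96

Stage 1: N_ring = 28 + 2·20 = 68
Stage 1: 28(ω_s−ω_c) = −68(ω_r−ω_c),  ω_r=0, ω_s=1
Stage 1: 28(1−ω_c) = −68(0−ω_c)  ⇒  96ω_c = 28  ⇒  ω_c = 7/24
  ⇒ ω_c¹/ω_s¹ = 7/24
Stage 2: N_ring = 14 + 2·21 = 56
Stage 2: 14(ω_s−ω_c) = −56(ω_r−ω_c),  ω_s=0, ω_c=1
Stage 2: ω_r = 1 − (14/56)(0−1) = 5/4
  ⇒ ω_r²/ω_c² = 5/4
Coupling ω_c² = ω_c¹ ⇒ overall = 7/24 × 5/4 = 35/96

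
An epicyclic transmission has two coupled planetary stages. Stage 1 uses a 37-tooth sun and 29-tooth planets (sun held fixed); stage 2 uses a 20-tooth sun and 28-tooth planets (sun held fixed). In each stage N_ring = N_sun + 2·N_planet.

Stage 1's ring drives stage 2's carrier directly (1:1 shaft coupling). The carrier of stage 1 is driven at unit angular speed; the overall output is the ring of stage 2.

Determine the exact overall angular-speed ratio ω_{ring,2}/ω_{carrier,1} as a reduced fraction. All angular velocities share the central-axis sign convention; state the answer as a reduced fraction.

3168/1805

Stage 1: N_ring = 37 + 2·29 = 95
Stage 1: 37(ω_s−ω_c) = −95(ω_r−ω_c),  ω_s=0, ω_c=1
Stage 1: ω_r = 1 − (37/95)(0−1) = 132/95
  ⇒ ω_r¹/ω_c¹ = 132/95
Stage 2: N_ring = 20 + 2·28 = 76
Stage 2: 20(ω_s−ω_c) = −76(ω_r−ω_c),  ω_s=0, ω_c=1
Stage 2: ω_r = 1 − (20/76)(0−1) = 24/19
  ⇒ ω_r²/ω_c² = 24/19
Coupling ω_c² = ω_r¹ ⇒ overall = 132/95 × 24/19 = 3168/1805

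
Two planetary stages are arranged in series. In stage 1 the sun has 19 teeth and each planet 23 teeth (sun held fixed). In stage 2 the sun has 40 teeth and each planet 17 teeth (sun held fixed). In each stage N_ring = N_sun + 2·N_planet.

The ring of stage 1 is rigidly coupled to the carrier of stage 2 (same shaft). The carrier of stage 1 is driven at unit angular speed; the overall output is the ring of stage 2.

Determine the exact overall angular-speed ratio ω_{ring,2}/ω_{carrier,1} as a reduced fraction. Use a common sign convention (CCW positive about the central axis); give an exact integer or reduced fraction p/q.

Stage 1: N_ring = 19 + 2·23 = 65
Stage 1: 19(ω_s−ω_c) = −65(ω_r−ω_c),  ω_s=0, ω_c=1
Stage 1: ω_r = 1 − (19/65)(0−1) = 84/65
  ⇒ ω_r¹/ω_c¹ = 84/65
Stage 2: N_ring = 40 + 2·17 = 74
Stage 2: 40(ω_s−ω_c) = −74(ω_r−ω_c),  ω_s=0, ω_c=1
Stage 2: ω_r = 1 − (40/74)(0−1) = 57/37
  ⇒ ω_r²/ω_c² = 57/37
Coupling ω_c² = ω_r¹ ⇒ overall = 84/65 × 57/37 = 4788/2405

4788/2405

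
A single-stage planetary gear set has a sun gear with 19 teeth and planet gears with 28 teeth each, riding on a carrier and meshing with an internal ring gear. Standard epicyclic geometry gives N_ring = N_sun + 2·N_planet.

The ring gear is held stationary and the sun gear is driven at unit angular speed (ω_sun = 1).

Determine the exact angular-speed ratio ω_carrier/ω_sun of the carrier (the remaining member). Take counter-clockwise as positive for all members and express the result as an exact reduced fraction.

19/94

N_ring = 19 + 2·28 = 75
19(ω_s−ω_c) = −75(ω_r−ω_c),  ω_r=0, ω_s=1
19(1−ω_c) = −75(0−ω_c)  ⇒  94ω_c = 19  ⇒  ω_c = 19/94
ω_c/ω_s = 19/94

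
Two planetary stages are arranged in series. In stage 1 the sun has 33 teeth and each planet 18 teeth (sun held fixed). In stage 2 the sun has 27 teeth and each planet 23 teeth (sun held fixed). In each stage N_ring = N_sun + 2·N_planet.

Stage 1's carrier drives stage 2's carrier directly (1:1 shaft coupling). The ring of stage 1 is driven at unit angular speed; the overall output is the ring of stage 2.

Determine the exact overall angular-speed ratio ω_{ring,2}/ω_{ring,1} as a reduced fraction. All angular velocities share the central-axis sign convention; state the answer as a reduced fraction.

Stage 1: N_ring = 33 + 2·18 = 69
Stage 1: 33(ω_s−ω_c) = −69(ω_r−ω_c),  ω_s=0, ω_r=1
Stage 1: 33(0−ω_c) = −69(1−ω_c)  ⇒  102ω_c = 69  ⇒  ω_c = 23/34
  ⇒ ω_c¹/ω_r¹ = 23/34
Stage 2: N_ring = 27 + 2·23 = 73
Stage 2: 27(ω_s−ω_c) = −73(ω_r−ω_c),  ω_s=0, ω_c=1
Stage 2: ω_r = 1 − (27/73)(0−1) = 100/73
  ⇒ ω_r²/ω_c² = 100/73
Coupling ω_c² = ω_c¹ ⇒ overall = 23/34 × 100/73 = 1150/1241

1150/1241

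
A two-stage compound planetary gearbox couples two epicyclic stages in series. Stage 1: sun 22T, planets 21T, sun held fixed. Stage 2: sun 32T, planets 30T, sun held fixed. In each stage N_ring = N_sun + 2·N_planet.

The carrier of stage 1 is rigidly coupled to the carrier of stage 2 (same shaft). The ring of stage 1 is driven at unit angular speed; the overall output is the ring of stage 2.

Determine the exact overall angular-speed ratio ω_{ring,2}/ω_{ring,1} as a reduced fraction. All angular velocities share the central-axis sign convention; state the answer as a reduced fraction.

992/989

Stage 1: N_ring = 22 + 2·21 = 64
Stage 1: 22(ω_s−ω_c) = −64(ω_r−ω_c),  ω_s=0, ω_r=1
Stage 1: 22(0−ω_c) = −64(1−ω_c)  ⇒  86ω_c = 64  ⇒  ω_c = 32/43
  ⇒ ω_c¹/ω_r¹ = 32/43
Stage 2: N_ring = 32 + 2·30 = 92
Stage 2: 32(ω_s−ω_c) = −92(ω_r−ω_c),  ω_s=0, ω_c=1
Stage 2: ω_r = 1 − (32/92)(0−1) = 31/23
  ⇒ ω_r²/ω_c² = 31/23
Coupling ω_c² = ω_c¹ ⇒ overall = 32/43 × 31/23 = 992/989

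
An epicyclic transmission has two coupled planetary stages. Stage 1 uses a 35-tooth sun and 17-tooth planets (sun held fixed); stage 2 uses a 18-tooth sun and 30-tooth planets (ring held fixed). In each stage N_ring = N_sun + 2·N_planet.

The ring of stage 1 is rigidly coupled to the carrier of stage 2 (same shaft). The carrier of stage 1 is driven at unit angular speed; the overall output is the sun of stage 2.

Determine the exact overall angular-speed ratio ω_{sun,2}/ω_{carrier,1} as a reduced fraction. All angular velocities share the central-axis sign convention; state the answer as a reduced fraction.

Stage 1: N_ring = 35 + 2·17 = 69
Stage 1: 35(ω_s−ω_c) = −69(ω_r−ω_c),  ω_s=0, ω_c=1
Stage 1: ω_r = 1 − (35/69)(0−1) = 104/69
  ⇒ ω_r¹/ω_c¹ = 104/69
Stage 2: N_ring = 18 + 2·30 = 78
Stage 2: 18(ω_s−ω_c) = −78(ω_r−ω_c),  ω_r=0, ω_c=1
Stage 2: ω_s = 1 − (78/18)(0−1) = 16/3
  ⇒ ω_s²/ω_c² = 16/3
Coupling ω_c² = ω_r¹ ⇒ overall = 104/69 × 16/3 = 1664/207

1664/207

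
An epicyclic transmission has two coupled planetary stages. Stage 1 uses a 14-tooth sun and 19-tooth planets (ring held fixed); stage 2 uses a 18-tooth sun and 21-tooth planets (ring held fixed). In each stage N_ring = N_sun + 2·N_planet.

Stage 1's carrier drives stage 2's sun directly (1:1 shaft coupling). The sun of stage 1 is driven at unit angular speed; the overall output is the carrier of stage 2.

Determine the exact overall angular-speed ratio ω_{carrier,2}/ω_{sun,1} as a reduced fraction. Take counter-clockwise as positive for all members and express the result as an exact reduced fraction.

7/143

Stage 1: N_ring = 14 + 2·19 = 52
Stage 1: 14(ω_s−ω_c) = −52(ω_r−ω_c),  ω_r=0, ω_s=1
Stage 1: 14(1−ω_c) = −52(0−ω_c)  ⇒  66ω_c = 14  ⇒  ω_c = 7/33
  ⇒ ω_c¹/ω_s¹ = 7/33
Stage 2: N_ring = 18 + 2·21 = 60
Stage 2: 18(ω_s−ω_c) = −60(ω_r−ω_c),  ω_r=0, ω_s=1
Stage 2: 18(1−ω_c) = −60(0−ω_c)  ⇒  78ω_c = 18  ⇒  ω_c = 3/13
  ⇒ ω_c²/ω_s² = 3/13
Coupling ω_s² = ω_c¹ ⇒ overall = 7/33 × 3/13 = 7/143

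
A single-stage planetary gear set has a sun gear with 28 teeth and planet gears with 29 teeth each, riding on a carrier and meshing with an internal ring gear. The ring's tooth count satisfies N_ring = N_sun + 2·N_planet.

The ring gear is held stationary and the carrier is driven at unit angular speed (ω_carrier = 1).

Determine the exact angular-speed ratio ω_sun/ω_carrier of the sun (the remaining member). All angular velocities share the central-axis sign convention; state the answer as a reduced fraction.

N_ring = 28 + 2·29 = 86
28(ω_s−ω_c) = −86(ω_r−ω_c),  ω_r=0, ω_c=1
ω_s = 1 − (86/28)(0−1) = 57/14
ω_s/ω_c = 57/14

57/14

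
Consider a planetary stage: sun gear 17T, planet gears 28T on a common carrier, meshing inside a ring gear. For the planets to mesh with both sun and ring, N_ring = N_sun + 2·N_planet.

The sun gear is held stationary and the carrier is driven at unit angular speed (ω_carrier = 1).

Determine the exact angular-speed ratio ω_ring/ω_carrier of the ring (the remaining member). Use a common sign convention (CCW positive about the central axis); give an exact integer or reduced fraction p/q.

90/73

N_ring = 17 + 2·28 = 73
17(ω_s−ω_c) = −73(ω_r−ω_c),  ω_s=0, ω_c=1
ω_r = 1 − (17/73)(0−1) = 90/73
ω_r/ω_c = 90/73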